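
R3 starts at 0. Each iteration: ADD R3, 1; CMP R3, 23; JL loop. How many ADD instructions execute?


Loop trace (R3 starts at 0, target 23, step 1):
  ADD #1: R3 = 0 + 1 = 1  → 1 < 23, loop
  ADD #2: R3 = 1 + 1 = 2  → 2 < 23, loop
  ADD #3: R3 = 2 + 1 = 3  → 3 < 23, loop
  ADD #4: R3 = 3 + 1 = 4  → 4 < 23, loop
  ADD #5: R3 = 4 + 1 = 5  → 5 < 23, loop
  ADD #6: R3 = 5 + 1 = 6  → 6 < 23, loop
  ADD #7: R3 = 6 + 1 = 7  → 7 < 23, loop
  ADD #8: R3 = 7 + 1 = 8  → 8 < 23, loop
  ADD #9: R3 = 8 + 1 = 9  → 9 < 23, loop
  ADD #10: R3 = 9 + 1 = 10  → 10 < 23, loop
  ADD #11: R3 = 10 + 1 = 11  → 11 < 23, loop
  ADD #12: R3 = 11 + 1 = 12  → 12 < 23, loop
  ADD #13: R3 = 12 + 1 = 13  → 13 < 23, loop
  ADD #14: R3 = 13 + 1 = 14  → 14 < 23, loop
  ADD #15: R3 = 14 + 1 = 15  → 15 < 23, loop
  ADD #16: R3 = 15 + 1 = 16  → 16 < 23, loop
  ADD #17: R3 = 16 + 1 = 17  → 17 < 23, loop
  ADD #18: R3 = 17 + 1 = 18  → 18 < 23, loop
  ADD #19: R3 = 18 + 1 = 19  → 19 < 23, loop
  ADD #20: R3 = 19 + 1 = 20  → 20 < 23, loop
  ADD #21: R3 = 20 + 1 = 21  → 21 < 23, loop
  ADD #22: R3 = 21 + 1 = 22  → 22 < 23, loop
  ADD #23: R3 = 22 + 1 = 23  → 23 >= 23, exit
Total ADD instructions: 23

23


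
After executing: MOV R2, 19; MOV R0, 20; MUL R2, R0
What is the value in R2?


Register state trace:
  MOV R2, 19  → R2 = 19
  MOV R0, 20  → R0 = 20
  MUL R2, R0  → R2 = 19 * 20 = 380
Final: R2 = 380

380


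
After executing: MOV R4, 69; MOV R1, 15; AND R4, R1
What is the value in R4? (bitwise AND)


Register state trace:
  MOV R4, 69  → R4 = 69 (0b01000101)
  MOV R1, 15  → R1 = 15 (0b00001111)
  AND R4, R1  → R4 = 69 AND 15 = 5 (0b00000101)
Final: R4 = 5

5


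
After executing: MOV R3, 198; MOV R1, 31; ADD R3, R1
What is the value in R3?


Register state trace:
  MOV R3, 198  → R3 = 198
  MOV R1, 31  → R1 = 31
  ADD R3, R1  → R3 = 198 + 31 = 229
Final: R3 = 229

229


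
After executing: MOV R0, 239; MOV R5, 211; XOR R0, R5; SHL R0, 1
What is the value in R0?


Register state trace:
  MOV R0, 239  → R0 = 239 (0b11101111)
  MOV R5, 211  → R5 = 211 (0b11010011)
  XOR R0, R5  → R0 = 239 XOR 211 = 60 (0b00111100)
  SHL R0, 1  → R0 = 60 << 1 = 120
Final: R0 = 120

120


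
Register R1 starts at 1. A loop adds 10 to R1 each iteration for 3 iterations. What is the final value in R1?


Starting value: R1 = 1
  Iter 1: R1 = 1 + 10 = 11
  Iter 2: R1 = 11 + 10 = 21
  Iter 3: R1 = 21 + 10 = 31
Final: R1 = 31

31


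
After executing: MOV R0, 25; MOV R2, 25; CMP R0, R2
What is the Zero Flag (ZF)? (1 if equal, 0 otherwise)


Register state trace:
  MOV R0, 25  → R0 = 25
  MOV R2, 25  → R2 = 25
  CMP R0, R2  → computes 25 - 25 = 0
  Result is zero, so values are equal
ZF = 1

1


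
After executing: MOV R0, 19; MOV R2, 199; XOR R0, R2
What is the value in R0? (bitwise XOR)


Register state trace:
  MOV R0, 19  → R0 = 19 (0b00010011)
  MOV R2, 199  → R2 = 199 (0b11000111)
  XOR R0, R2  → R0 = 19 XOR 199 = 212 (0b11010100)
Final: R0 = 212

212


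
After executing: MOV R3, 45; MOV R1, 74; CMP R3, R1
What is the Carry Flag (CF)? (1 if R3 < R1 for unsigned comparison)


Register state trace:
  MOV R3, 45  → R3 = 45
  MOV R1, 74  → R1 = 74
  CMP R3, R1  → unsigned 45 - 74: borrow occurs
  45 < 74, so CF = 1
CF = 1

1


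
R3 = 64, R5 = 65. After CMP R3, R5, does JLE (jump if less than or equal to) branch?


Trace:
  R3 = 64, R5 = 65
  CMP R3, R5  → compares 64 vs 65
  JLE checks: is 64 less than or equal to 65?
  64 < 65, so condition is true
Branch taken: Yes

Yes


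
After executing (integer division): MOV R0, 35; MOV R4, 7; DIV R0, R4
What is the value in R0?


Register state trace:
  MOV R0, 35  → R0 = 35
  MOV R4, 7  → R4 = 7
  DIV R0, R4  → R0 = 35 // 7 = 5
Final: R0 = 5

5


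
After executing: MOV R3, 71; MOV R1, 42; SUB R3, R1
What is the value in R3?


Register state trace:
  MOV R3, 71  → R3 = 71
  MOV R1, 42  → R1 = 42
  SUB R3, R1  → R3 = 71 - 42 = 29
Final: R3 = 29

29


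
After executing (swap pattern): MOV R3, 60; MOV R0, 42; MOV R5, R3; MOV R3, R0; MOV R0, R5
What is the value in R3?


Register state trace (swap pattern):
  MOV R3, 60  → R3 = 60
  MOV R0, 42  → R0 = 42
  MOV R5, R3  → R5 = 60  (save R3)
  MOV R3, R0  → R3 = 42  (R3 gets R0's value)
  MOV R0, R5  → R0 = 60  (R0 gets saved value)
Final: R3 = 42

42


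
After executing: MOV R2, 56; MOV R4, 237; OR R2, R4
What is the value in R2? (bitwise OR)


Register state trace:
  MOV R2, 56  → R2 = 56 (0b00111000)
  MOV R4, 237  → R4 = 237 (0b11101101)
  OR R2, R4   → R2 = 56 OR 237 = 253 (0b11111101)
Final: R2 = 253

253


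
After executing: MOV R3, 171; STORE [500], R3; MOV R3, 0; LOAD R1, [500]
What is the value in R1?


Register and memory trace:
  MOV R3, 171  → R3 = 171
  STORE [500], R3  → mem[500] = 171
  MOV R3, 0  → R3 = 0
  LOAD R1, [500]  → R1 = mem[500] = 171
Final: R1 = 171

171


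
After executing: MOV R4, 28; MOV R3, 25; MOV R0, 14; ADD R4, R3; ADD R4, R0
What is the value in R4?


Register state trace:
  MOV R4, 28  → R4 = 28
  MOV R3, 25  → R3 = 25
  MOV R0, 14  → R0 = 14
  ADD R4, R3  → R4 = 28 + 25 = 53
  ADD R4, R0  → R4 = 53 + 14 = 67
Final: R4 = 67

67


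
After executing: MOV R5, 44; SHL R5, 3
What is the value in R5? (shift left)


Register state trace:
  MOV R5, 44  → R5 = 44
  SHL R5, 3  → R5 = 44 << 3 = 44 * 2^3 = 352
Final: R5 = 352

352


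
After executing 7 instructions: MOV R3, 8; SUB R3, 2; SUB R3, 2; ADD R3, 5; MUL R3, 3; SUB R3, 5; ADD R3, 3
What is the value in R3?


Register state trace:
  MOV R3, 8  → R3 = 8
  SUB R3, 2  → R3 = 8 - 2 = 6
  SUB R3, 2  → R3 = 6 - 2 = 4
  ADD R3, 5  → R3 = 4 + 5 = 9
  MUL R3, 3  → R3 = 9 * 3 = 27
  SUB R3, 5  → R3 = 27 - 5 = 22
  ADD R3, 3  → R3 = 22 + 3 = 25
Final: R3 = 25

25


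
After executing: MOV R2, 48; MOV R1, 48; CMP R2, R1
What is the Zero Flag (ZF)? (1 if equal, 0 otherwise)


Register state trace:
  MOV R2, 48  → R2 = 48
  MOV R1, 48  → R1 = 48
  CMP R2, R1  → computes 48 - 48 = 0
  Result is zero, so values are equal
ZF = 1

1


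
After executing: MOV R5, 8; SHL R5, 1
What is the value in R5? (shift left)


Register state trace:
  MOV R5, 8  → R5 = 8
  SHL R5, 1  → R5 = 8 << 1 = 8 * 2^1 = 16
Final: R5 = 16

16


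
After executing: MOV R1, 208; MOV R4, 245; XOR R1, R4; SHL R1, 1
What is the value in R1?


Register state trace:
  MOV R1, 208  → R1 = 208 (0b11010000)
  MOV R4, 245  → R4 = 245 (0b11110101)
  XOR R1, R4  → R1 = 208 XOR 245 = 37 (0b00100101)
  SHL R1, 1  → R1 = 37 << 1 = 74
Final: R1 = 74

74


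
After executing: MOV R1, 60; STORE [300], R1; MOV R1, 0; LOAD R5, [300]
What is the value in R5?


Register and memory trace:
  MOV R1, 60  → R1 = 60
  STORE [300], R1  → mem[300] = 60
  MOV R1, 0  → R1 = 0
  LOAD R5, [300]  → R5 = mem[300] = 60
Final: R5 = 60

60


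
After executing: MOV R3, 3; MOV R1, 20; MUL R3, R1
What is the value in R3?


Register state trace:
  MOV R3, 3  → R3 = 3
  MOV R1, 20  → R1 = 20
  MUL R3, R1  → R3 = 3 * 20 = 60
Final: R3 = 60

60


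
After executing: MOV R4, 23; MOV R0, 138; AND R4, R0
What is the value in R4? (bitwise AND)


Register state trace:
  MOV R4, 23  → R4 = 23 (0b00010111)
  MOV R0, 138  → R0 = 138 (0b10001010)
  AND R4, R0  → R4 = 23 AND 138 = 2 (0b00000010)
Final: R4 = 2

2


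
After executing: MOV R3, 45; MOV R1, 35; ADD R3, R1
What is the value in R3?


Register state trace:
  MOV R3, 45  → R3 = 45
  MOV R1, 35  → R1 = 35
  ADD R3, R1  → R3 = 45 + 35 = 80
Final: R3 = 80

80


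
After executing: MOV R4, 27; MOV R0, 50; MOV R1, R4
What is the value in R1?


Register state trace:
  MOV R4, 27  → R4 = 27
  MOV R0, 50  → R0 = 50
  MOV R1, R4  → R1 = 27
Final: R1 = 27

27


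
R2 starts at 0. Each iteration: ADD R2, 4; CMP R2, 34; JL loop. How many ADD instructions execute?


Loop trace (R2 starts at 0, target 34, step 4):
  ADD #1: R2 = 0 + 4 = 4  → 4 < 34, loop
  ADD #2: R2 = 4 + 4 = 8  → 8 < 34, loop
  ADD #3: R2 = 8 + 4 = 12  → 12 < 34, loop
  ADD #4: R2 = 12 + 4 = 16  → 16 < 34, loop
  ADD #5: R2 = 16 + 4 = 20  → 20 < 34, loop
  ADD #6: R2 = 20 + 4 = 24  → 24 < 34, loop
  ADD #7: R2 = 24 + 4 = 28  → 28 < 34, loop
  ADD #8: R2 = 28 + 4 = 32  → 32 < 34, loop
  ADD #9: R2 = 32 + 4 = 36  → 36 >= 34, exit
Total ADD instructions: 9

9


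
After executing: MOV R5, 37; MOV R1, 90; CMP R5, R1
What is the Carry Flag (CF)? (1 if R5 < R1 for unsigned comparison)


Register state trace:
  MOV R5, 37  → R5 = 37
  MOV R1, 90  → R1 = 90
  CMP R5, R1  → unsigned 37 - 90: borrow occurs
  37 < 90, so CF = 1
CF = 1

1


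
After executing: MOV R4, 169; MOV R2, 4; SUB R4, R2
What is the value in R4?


Register state trace:
  MOV R4, 169  → R4 = 169
  MOV R2, 4  → R2 = 4
  SUB R4, R2  → R4 = 169 - 4 = 165
Final: R4 = 165

165


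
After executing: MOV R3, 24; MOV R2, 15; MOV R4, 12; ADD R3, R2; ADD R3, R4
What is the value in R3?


Register state trace:
  MOV R3, 24  → R3 = 24
  MOV R2, 15  → R2 = 15
  MOV R4, 12  → R4 = 12
  ADD R3, R2  → R3 = 24 + 15 = 39
  ADD R3, R4  → R3 = 39 + 12 = 51
Final: R3 = 51

51


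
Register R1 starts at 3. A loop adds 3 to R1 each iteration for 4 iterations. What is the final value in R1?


Starting value: R1 = 3
  Iter 1: R1 = 3 + 3 = 6
  Iter 2: R1 = 6 + 3 = 9
  Iter 3: R1 = 9 + 3 = 12
  Iter 4: R1 = 12 + 3 = 15
Final: R1 = 15

15


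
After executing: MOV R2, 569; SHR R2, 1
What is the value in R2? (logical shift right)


Register state trace:
  MOV R2, 569  → R2 = 569
  SHR R2, 1  → R2 = 569 >> 1 = 569 // 2^1 = 284
Final: R2 = 284

284


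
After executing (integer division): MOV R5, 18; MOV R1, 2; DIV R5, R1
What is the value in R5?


Register state trace:
  MOV R5, 18  → R5 = 18
  MOV R1, 2  → R1 = 2
  DIV R5, R1  → R5 = 18 // 2 = 9
Final: R5 = 9

9


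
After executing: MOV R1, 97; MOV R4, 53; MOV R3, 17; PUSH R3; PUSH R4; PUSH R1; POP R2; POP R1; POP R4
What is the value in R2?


Stack trace (top is rightmost):
  MOV R1, 97  → R1 = 97
  MOV R4, 53  → R4 = 53
  MOV R3, 17  → R3 = 17
  PUSH R3  → stack: [17]
  PUSH R4  → stack: [17, 53]
  PUSH R1  → stack: [17, 53, 97]
  POP R2  → R2 = 97, stack: [17, 53]
  POP R1  → R1 = 53, stack: [17]
  POP R4  → R4 = 17, stack: []
Final: R2 = 97

97


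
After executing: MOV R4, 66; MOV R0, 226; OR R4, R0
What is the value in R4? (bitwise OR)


Register state trace:
  MOV R4, 66  → R4 = 66 (0b01000010)
  MOV R0, 226  → R0 = 226 (0b11100010)
  OR R4, R0   → R4 = 66 OR 226 = 226 (0b11100010)
Final: R4 = 226

226


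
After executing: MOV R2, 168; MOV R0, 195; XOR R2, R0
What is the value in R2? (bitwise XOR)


Register state trace:
  MOV R2, 168  → R2 = 168 (0b10101000)
  MOV R0, 195  → R0 = 195 (0b11000011)
  XOR R2, R0  → R2 = 168 XOR 195 = 107 (0b01101011)
Final: R2 = 107

107


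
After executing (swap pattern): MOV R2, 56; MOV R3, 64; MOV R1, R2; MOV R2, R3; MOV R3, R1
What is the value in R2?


Register state trace (swap pattern):
  MOV R2, 56  → R2 = 56
  MOV R3, 64  → R3 = 64
  MOV R1, R2  → R1 = 56  (save R2)
  MOV R2, R3  → R2 = 64  (R2 gets R3's value)
  MOV R3, R1  → R3 = 56  (R3 gets saved value)
Final: R2 = 64

64


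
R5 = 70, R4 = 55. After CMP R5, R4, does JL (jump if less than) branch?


Trace:
  R5 = 70, R4 = 55
  CMP R5, R4  → compares 70 vs 55
  JL checks: is 70 less than 55?
  70 > 55, so condition is false
Branch taken: No

No


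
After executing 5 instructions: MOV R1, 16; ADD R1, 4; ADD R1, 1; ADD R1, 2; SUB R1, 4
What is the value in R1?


Register state trace:
  MOV R1, 16  → R1 = 16
  ADD R1, 4  → R1 = 16 + 4 = 20
  ADD R1, 1  → R1 = 20 + 1 = 21
  ADD R1, 2  → R1 = 21 + 2 = 23
  SUB R1, 4  → R1 = 23 - 4 = 19
Final: R1 = 19

19


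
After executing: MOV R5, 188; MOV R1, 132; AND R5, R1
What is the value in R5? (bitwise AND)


Register state trace:
  MOV R5, 188  → R5 = 188 (0b10111100)
  MOV R1, 132  → R1 = 132 (0b10000100)
  AND R5, R1  → R5 = 188 AND 132 = 132 (0b10000100)
Final: R5 = 132

132


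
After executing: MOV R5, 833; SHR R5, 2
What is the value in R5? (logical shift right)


Register state trace:
  MOV R5, 833  → R5 = 833
  SHR R5, 2  → R5 = 833 >> 2 = 833 // 2^2 = 208
Final: R5 = 208

208


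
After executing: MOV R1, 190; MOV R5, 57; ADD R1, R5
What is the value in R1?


Register state trace:
  MOV R1, 190  → R1 = 190
  MOV R5, 57  → R5 = 57
  ADD R1, R5  → R1 = 190 + 57 = 247
Final: R1 = 247

247


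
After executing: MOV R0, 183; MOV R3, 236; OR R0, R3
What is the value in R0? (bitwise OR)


Register state trace:
  MOV R0, 183  → R0 = 183 (0b10110111)
  MOV R3, 236  → R3 = 236 (0b11101100)
  OR R0, R3   → R0 = 183 OR 236 = 255 (0b11111111)
Final: R0 = 255

255


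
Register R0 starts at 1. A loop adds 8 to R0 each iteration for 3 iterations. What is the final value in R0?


Starting value: R0 = 1
  Iter 1: R0 = 1 + 8 = 9
  Iter 2: R0 = 9 + 8 = 17
  Iter 3: R0 = 17 + 8 = 25
Final: R0 = 25

25


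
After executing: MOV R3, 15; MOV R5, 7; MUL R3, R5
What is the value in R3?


Register state trace:
  MOV R3, 15  → R3 = 15
  MOV R5, 7  → R5 = 7
  MUL R3, R5  → R3 = 15 * 7 = 105
Final: R3 = 105

105


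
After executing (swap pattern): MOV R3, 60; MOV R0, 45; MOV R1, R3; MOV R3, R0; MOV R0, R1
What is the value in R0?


Register state trace (swap pattern):
  MOV R3, 60  → R3 = 60
  MOV R0, 45  → R0 = 45
  MOV R1, R3  → R1 = 60  (save R3)
  MOV R3, R0  → R3 = 45  (R3 gets R0's value)
  MOV R0, R1  → R0 = 60  (R0 gets saved value)
Final: R0 = 60

60


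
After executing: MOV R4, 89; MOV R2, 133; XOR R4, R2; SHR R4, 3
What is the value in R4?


Register state trace:
  MOV R4, 89  → R4 = 89 (0b01011001)
  MOV R2, 133  → R2 = 133 (0b10000101)
  XOR R4, R2  → R4 = 89 XOR 133 = 220 (0b11011100)
  SHR R4, 3  → R4 = 220 >> 3 = 27
Final: R4 = 27

27


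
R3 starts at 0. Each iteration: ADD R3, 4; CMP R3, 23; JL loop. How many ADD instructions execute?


Loop trace (R3 starts at 0, target 23, step 4):
  ADD #1: R3 = 0 + 4 = 4  → 4 < 23, loop
  ADD #2: R3 = 4 + 4 = 8  → 8 < 23, loop
  ADD #3: R3 = 8 + 4 = 12  → 12 < 23, loop
  ADD #4: R3 = 12 + 4 = 16  → 16 < 23, loop
  ADD #5: R3 = 16 + 4 = 20  → 20 < 23, loop
  ADD #6: R3 = 20 + 4 = 24  → 24 >= 23, exit
Total ADD instructions: 6

6


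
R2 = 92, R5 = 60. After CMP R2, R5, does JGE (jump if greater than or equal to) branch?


Trace:
  R2 = 92, R5 = 60
  CMP R2, R5  → compares 92 vs 60
  JGE checks: is 92 greater than or equal to 60?
  92 > 60, so condition is true
Branch taken: Yes

Yes


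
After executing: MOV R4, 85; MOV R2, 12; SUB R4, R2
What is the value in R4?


Register state trace:
  MOV R4, 85  → R4 = 85
  MOV R2, 12  → R2 = 12
  SUB R4, R2  → R4 = 85 - 12 = 73
Final: R4 = 73

73


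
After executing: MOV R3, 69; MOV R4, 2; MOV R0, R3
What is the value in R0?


Register state trace:
  MOV R3, 69  → R3 = 69
  MOV R4, 2  → R4 = 2
  MOV R0, R3  → R0 = 69
Final: R0 = 69

69


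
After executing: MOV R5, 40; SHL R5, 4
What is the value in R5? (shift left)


Register state trace:
  MOV R5, 40  → R5 = 40
  SHL R5, 4  → R5 = 40 << 4 = 40 * 2^4 = 640
Final: R5 = 640

640


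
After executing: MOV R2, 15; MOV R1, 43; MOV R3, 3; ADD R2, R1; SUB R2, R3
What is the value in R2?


Register state trace:
  MOV R2, 15  → R2 = 15
  MOV R1, 43  → R1 = 43
  MOV R3, 3  → R3 = 3
  ADD R2, R1  → R2 = 15 + 43 = 58
  SUB R2, R3  → R2 = 58 - 3 = 55
Final: R2 = 55

55


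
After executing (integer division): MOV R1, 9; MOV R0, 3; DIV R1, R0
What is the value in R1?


Register state trace:
  MOV R1, 9  → R1 = 9
  MOV R0, 3  → R0 = 3
  DIV R1, R0  → R1 = 9 // 3 = 3
Final: R1 = 3

3


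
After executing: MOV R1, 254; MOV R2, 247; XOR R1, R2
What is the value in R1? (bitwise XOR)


Register state trace:
  MOV R1, 254  → R1 = 254 (0b11111110)
  MOV R2, 247  → R2 = 247 (0b11110111)
  XOR R1, R2  → R1 = 254 XOR 247 = 9 (0b00001001)
Final: R1 = 9

9


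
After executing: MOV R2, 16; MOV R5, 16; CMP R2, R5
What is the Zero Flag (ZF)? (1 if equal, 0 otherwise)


Register state trace:
  MOV R2, 16  → R2 = 16
  MOV R5, 16  → R5 = 16
  CMP R2, R5  → computes 16 - 16 = 0
  Result is zero, so values are equal
ZF = 1

1


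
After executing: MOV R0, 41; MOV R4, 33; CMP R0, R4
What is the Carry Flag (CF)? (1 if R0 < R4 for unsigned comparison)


Register state trace:
  MOV R0, 41  → R0 = 41
  MOV R4, 33  → R4 = 33
  CMP R0, R4  → unsigned 41 - 33: no borrow
  41 >= 33, so CF = 0
CF = 0

0


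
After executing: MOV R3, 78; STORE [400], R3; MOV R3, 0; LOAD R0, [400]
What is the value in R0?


Register and memory trace:
  MOV R3, 78  → R3 = 78
  STORE [400], R3  → mem[400] = 78
  MOV R3, 0  → R3 = 0
  LOAD R0, [400]  → R0 = mem[400] = 78
Final: R0 = 78

78


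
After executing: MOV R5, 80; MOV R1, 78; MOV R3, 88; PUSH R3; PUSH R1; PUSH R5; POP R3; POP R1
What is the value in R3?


Stack trace (top is rightmost):
  MOV R5, 80  → R5 = 80
  MOV R1, 78  → R1 = 78
  MOV R3, 88  → R3 = 88
  PUSH R3  → stack: [88]
  PUSH R1  → stack: [88, 78]
  PUSH R5  → stack: [88, 78, 80]
  POP R3  → R3 = 80, stack: [88, 78]
  POP R1  → R1 = 78, stack: [88]
Final: R3 = 80

80


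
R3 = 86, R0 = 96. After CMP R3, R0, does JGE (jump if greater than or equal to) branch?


Trace:
  R3 = 86, R0 = 96
  CMP R3, R0  → compares 86 vs 96
  JGE checks: is 86 greater than or equal to 96?
  86 < 96, so condition is false
Branch taken: No

No


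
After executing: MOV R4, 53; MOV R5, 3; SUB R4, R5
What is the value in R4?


Register state trace:
  MOV R4, 53  → R4 = 53
  MOV R5, 3  → R5 = 3
  SUB R4, R5  → R4 = 53 - 3 = 50
Final: R4 = 50

50


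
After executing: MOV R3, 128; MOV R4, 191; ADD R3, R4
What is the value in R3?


Register state trace:
  MOV R3, 128  → R3 = 128
  MOV R4, 191  → R4 = 191
  ADD R3, R4  → R3 = 128 + 191 = 319
Final: R3 = 319

319


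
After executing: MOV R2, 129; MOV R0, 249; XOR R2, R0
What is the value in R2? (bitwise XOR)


Register state trace:
  MOV R2, 129  → R2 = 129 (0b10000001)
  MOV R0, 249  → R0 = 249 (0b11111001)
  XOR R2, R0  → R2 = 129 XOR 249 = 120 (0b01111000)
Final: R2 = 120

120


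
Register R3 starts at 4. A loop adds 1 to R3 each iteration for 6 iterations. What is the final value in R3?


Starting value: R3 = 4
  Iter 1: R3 = 4 + 1 = 5
  Iter 2: R3 = 5 + 1 = 6
  Iter 3: R3 = 6 + 1 = 7
  Iter 4: R3 = 7 + 1 = 8
  Iter 5: R3 = 8 + 1 = 9
  Iter 6: R3 = 9 + 1 = 10
Final: R3 = 10

10


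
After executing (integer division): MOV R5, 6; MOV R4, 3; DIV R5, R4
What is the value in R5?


Register state trace:
  MOV R5, 6  → R5 = 6
  MOV R4, 3  → R4 = 3
  DIV R5, R4  → R5 = 6 // 3 = 2
Final: R5 = 2

2


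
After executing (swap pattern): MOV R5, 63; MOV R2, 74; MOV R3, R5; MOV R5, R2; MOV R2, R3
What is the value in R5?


Register state trace (swap pattern):
  MOV R5, 63  → R5 = 63
  MOV R2, 74  → R2 = 74
  MOV R3, R5  → R3 = 63  (save R5)
  MOV R5, R2  → R5 = 74  (R5 gets R2's value)
  MOV R2, R3  → R2 = 63  (R2 gets saved value)
Final: R5 = 74

74


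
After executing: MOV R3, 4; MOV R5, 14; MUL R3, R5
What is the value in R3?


Register state trace:
  MOV R3, 4  → R3 = 4
  MOV R5, 14  → R5 = 14
  MUL R3, R5  → R3 = 4 * 14 = 56
Final: R3 = 56

56


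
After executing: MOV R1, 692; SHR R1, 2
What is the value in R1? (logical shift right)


Register state trace:
  MOV R1, 692  → R1 = 692
  SHR R1, 2  → R1 = 692 >> 2 = 692 // 2^2 = 173
Final: R1 = 173

173


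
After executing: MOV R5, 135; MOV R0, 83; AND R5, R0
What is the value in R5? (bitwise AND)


Register state trace:
  MOV R5, 135  → R5 = 135 (0b10000111)
  MOV R0, 83  → R0 = 83 (0b01010011)
  AND R5, R0  → R5 = 135 AND 83 = 3 (0b00000011)
Final: R5 = 3

3


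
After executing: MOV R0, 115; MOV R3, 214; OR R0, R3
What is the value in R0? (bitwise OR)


Register state trace:
  MOV R0, 115  → R0 = 115 (0b01110011)
  MOV R3, 214  → R3 = 214 (0b11010110)
  OR R0, R3   → R0 = 115 OR 214 = 247 (0b11110111)
Final: R0 = 247

247


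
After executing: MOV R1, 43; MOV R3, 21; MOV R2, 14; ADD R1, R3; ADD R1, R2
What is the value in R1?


Register state trace:
  MOV R1, 43  → R1 = 43
  MOV R3, 21  → R3 = 21
  MOV R2, 14  → R2 = 14
  ADD R1, R3  → R1 = 43 + 21 = 64
  ADD R1, R2  → R1 = 64 + 14 = 78
Final: R1 = 78

78


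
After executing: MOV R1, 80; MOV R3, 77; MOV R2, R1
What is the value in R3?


Register state trace:
  MOV R1, 80  → R1 = 80
  MOV R3, 77  → R3 = 77
  MOV R2, R1  → R2 = 80
Final: R3 = 77

77


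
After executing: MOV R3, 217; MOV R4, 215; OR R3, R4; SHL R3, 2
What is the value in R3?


Register state trace:
  MOV R3, 217  → R3 = 217 (0b11011001)
  MOV R4, 215  → R4 = 215 (0b11010111)
  OR R3, R4  → R3 = 217 OR 215 = 223 (0b11011111)
  SHL R3, 2  → R3 = 223 << 2 = 892
Final: R3 = 892

892


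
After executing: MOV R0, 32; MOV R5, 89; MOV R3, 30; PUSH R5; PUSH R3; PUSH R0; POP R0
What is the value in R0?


Stack trace (top is rightmost):
  MOV R0, 32  → R0 = 32
  MOV R5, 89  → R5 = 89
  MOV R3, 30  → R3 = 30
  PUSH R5  → stack: [89]
  PUSH R3  → stack: [89, 30]
  PUSH R0  → stack: [89, 30, 32]
  POP R0  → R0 = 32, stack: [89, 30]
Final: R0 = 32

32


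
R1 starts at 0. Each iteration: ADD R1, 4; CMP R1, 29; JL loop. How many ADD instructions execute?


Loop trace (R1 starts at 0, target 29, step 4):
  ADD #1: R1 = 0 + 4 = 4  → 4 < 29, loop
  ADD #2: R1 = 4 + 4 = 8  → 8 < 29, loop
  ADD #3: R1 = 8 + 4 = 12  → 12 < 29, loop
  ADD #4: R1 = 12 + 4 = 16  → 16 < 29, loop
  ADD #5: R1 = 16 + 4 = 20  → 20 < 29, loop
  ADD #6: R1 = 20 + 4 = 24  → 24 < 29, loop
  ADD #7: R1 = 24 + 4 = 28  → 28 < 29, loop
  ADD #8: R1 = 28 + 4 = 32  → 32 >= 29, exit
Total ADD instructions: 8

8


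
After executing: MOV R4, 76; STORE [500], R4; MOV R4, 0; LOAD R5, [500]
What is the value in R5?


Register and memory trace:
  MOV R4, 76  → R4 = 76
  STORE [500], R4  → mem[500] = 76
  MOV R4, 0  → R4 = 0
  LOAD R5, [500]  → R5 = mem[500] = 76
Final: R5 = 76

76


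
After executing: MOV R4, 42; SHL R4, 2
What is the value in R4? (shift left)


Register state trace:
  MOV R4, 42  → R4 = 42
  SHL R4, 2  → R4 = 42 << 2 = 42 * 2^2 = 168
Final: R4 = 168

168


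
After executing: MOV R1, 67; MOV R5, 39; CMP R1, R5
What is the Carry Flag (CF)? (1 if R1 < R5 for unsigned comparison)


Register state trace:
  MOV R1, 67  → R1 = 67
  MOV R5, 39  → R5 = 39
  CMP R1, R5  → unsigned 67 - 39: no borrow
  67 >= 39, so CF = 0
CF = 0

0


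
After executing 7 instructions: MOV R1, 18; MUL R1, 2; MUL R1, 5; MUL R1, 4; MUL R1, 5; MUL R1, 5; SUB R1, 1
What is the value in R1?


Register state trace:
  MOV R1, 18  → R1 = 18
  MUL R1, 2  → R1 = 18 * 2 = 36
  MUL R1, 5  → R1 = 36 * 5 = 180
  MUL R1, 4  → R1 = 180 * 4 = 720
  MUL R1, 5  → R1 = 720 * 5 = 3600
  MUL R1, 5  → R1 = 3600 * 5 = 18000
  SUB R1, 1  → R1 = 18000 - 1 = 17999
Final: R1 = 17999

17999


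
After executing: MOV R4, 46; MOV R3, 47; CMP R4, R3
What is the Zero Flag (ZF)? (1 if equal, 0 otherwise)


Register state trace:
  MOV R4, 46  → R4 = 46
  MOV R3, 47  → R3 = 47
  CMP R4, R3  → computes 46 - 47 = -1
  Result is nonzero, so values are not equal
ZF = 0

0


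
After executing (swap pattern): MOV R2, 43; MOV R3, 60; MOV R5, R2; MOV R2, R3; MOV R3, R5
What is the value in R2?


Register state trace (swap pattern):
  MOV R2, 43  → R2 = 43
  MOV R3, 60  → R3 = 60
  MOV R5, R2  → R5 = 43  (save R2)
  MOV R2, R3  → R2 = 60  (R2 gets R3's value)
  MOV R3, R5  → R3 = 43  (R3 gets saved value)
Final: R2 = 60

60


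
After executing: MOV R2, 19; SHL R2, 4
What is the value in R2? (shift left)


Register state trace:
  MOV R2, 19  → R2 = 19
  SHL R2, 4  → R2 = 19 << 4 = 19 * 2^4 = 304
Final: R2 = 304

304


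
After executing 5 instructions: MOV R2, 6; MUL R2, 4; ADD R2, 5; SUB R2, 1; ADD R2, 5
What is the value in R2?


Register state trace:
  MOV R2, 6  → R2 = 6
  MUL R2, 4  → R2 = 6 * 4 = 24
  ADD R2, 5  → R2 = 24 + 5 = 29
  SUB R2, 1  → R2 = 29 - 1 = 28
  ADD R2, 5  → R2 = 28 + 5 = 33
Final: R2 = 33

33


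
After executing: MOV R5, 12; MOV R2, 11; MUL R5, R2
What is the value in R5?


Register state trace:
  MOV R5, 12  → R5 = 12
  MOV R2, 11  → R2 = 11
  MUL R5, R2  → R5 = 12 * 11 = 132
Final: R5 = 132

132


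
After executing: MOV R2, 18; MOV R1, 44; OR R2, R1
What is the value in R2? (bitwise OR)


Register state trace:
  MOV R2, 18  → R2 = 18 (0b00010010)
  MOV R1, 44  → R1 = 44 (0b00101100)
  OR R2, R1   → R2 = 18 OR 44 = 62 (0b00111110)
Final: R2 = 62

62


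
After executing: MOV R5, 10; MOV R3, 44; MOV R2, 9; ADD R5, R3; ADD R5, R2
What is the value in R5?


Register state trace:
  MOV R5, 10  → R5 = 10
  MOV R3, 44  → R3 = 44
  MOV R2, 9  → R2 = 9
  ADD R5, R3  → R5 = 10 + 44 = 54
  ADD R5, R2  → R5 = 54 + 9 = 63
Final: R5 = 63

63


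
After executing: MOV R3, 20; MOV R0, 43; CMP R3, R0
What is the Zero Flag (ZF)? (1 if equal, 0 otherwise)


Register state trace:
  MOV R3, 20  → R3 = 20
  MOV R0, 43  → R0 = 43
  CMP R3, R0  → computes 20 - 43 = -23
  Result is nonzero, so values are not equal
ZF = 0

0


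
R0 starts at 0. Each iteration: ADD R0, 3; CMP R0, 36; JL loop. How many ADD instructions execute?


Loop trace (R0 starts at 0, target 36, step 3):
  ADD #1: R0 = 0 + 3 = 3  → 3 < 36, loop
  ADD #2: R0 = 3 + 3 = 6  → 6 < 36, loop
  ADD #3: R0 = 6 + 3 = 9  → 9 < 36, loop
  ADD #4: R0 = 9 + 3 = 12  → 12 < 36, loop
  ADD #5: R0 = 12 + 3 = 15  → 15 < 36, loop
  ADD #6: R0 = 15 + 3 = 18  → 18 < 36, loop
  ADD #7: R0 = 18 + 3 = 21  → 21 < 36, loop
  ADD #8: R0 = 21 + 3 = 24  → 24 < 36, loop
  ADD #9: R0 = 24 + 3 = 27  → 27 < 36, loop
  ADD #10: R0 = 27 + 3 = 30  → 30 < 36, loop
  ADD #11: R0 = 30 + 3 = 33  → 33 < 36, loop
  ADD #12: R0 = 33 + 3 = 36  → 36 >= 36, exit
Total ADD instructions: 12

12


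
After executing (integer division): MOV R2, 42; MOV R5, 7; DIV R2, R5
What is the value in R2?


Register state trace:
  MOV R2, 42  → R2 = 42
  MOV R5, 7  → R5 = 7
  DIV R2, R5  → R2 = 42 // 7 = 6
Final: R2 = 6

6


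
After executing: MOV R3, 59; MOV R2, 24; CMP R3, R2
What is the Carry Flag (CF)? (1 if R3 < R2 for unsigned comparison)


Register state trace:
  MOV R3, 59  → R3 = 59
  MOV R2, 24  → R2 = 24
  CMP R3, R2  → unsigned 59 - 24: no borrow
  59 >= 24, so CF = 0
CF = 0

0


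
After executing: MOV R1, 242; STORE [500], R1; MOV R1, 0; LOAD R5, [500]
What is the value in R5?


Register and memory trace:
  MOV R1, 242  → R1 = 242
  STORE [500], R1  → mem[500] = 242
  MOV R1, 0  → R1 = 0
  LOAD R5, [500]  → R5 = mem[500] = 242
Final: R5 = 242

242


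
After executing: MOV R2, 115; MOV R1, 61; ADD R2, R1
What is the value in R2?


Register state trace:
  MOV R2, 115  → R2 = 115
  MOV R1, 61  → R1 = 61
  ADD R2, R1  → R2 = 115 + 61 = 176
Final: R2 = 176

176


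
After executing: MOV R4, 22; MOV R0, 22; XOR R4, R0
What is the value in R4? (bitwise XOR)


Register state trace:
  MOV R4, 22  → R4 = 22 (0b00010110)
  MOV R0, 22  → R0 = 22 (0b00010110)
  XOR R4, R0  → R4 = 22 XOR 22 = 0 (0b00000000)
Final: R4 = 0

0


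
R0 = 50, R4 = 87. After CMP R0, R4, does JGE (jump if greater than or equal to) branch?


Trace:
  R0 = 50, R4 = 87
  CMP R0, R4  → compares 50 vs 87
  JGE checks: is 50 greater than or equal to 87?
  50 < 87, so condition is false
Branch taken: No

No


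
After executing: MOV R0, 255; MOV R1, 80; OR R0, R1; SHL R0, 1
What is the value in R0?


Register state trace:
  MOV R0, 255  → R0 = 255 (0b11111111)
  MOV R1, 80  → R1 = 80 (0b01010000)
  OR R0, R1  → R0 = 255 OR 80 = 255 (0b11111111)
  SHL R0, 1  → R0 = 255 << 1 = 510
Final: R0 = 510

510


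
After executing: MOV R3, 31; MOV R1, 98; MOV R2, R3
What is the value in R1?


Register state trace:
  MOV R3, 31  → R3 = 31
  MOV R1, 98  → R1 = 98
  MOV R2, R3  → R2 = 31
Final: R1 = 98

98


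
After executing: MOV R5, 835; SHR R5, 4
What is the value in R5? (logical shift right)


Register state trace:
  MOV R5, 835  → R5 = 835
  SHR R5, 4  → R5 = 835 >> 4 = 835 // 2^4 = 52
Final: R5 = 52

52


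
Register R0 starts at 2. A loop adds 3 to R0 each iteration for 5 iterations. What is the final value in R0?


Starting value: R0 = 2
  Iter 1: R0 = 2 + 3 = 5
  Iter 2: R0 = 5 + 3 = 8
  Iter 3: R0 = 8 + 3 = 11
  Iter 4: R0 = 11 + 3 = 14
  Iter 5: R0 = 14 + 3 = 17
Final: R0 = 17

17


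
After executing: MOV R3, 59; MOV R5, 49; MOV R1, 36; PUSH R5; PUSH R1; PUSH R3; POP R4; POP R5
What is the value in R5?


Stack trace (top is rightmost):
  MOV R3, 59  → R3 = 59
  MOV R5, 49  → R5 = 49
  MOV R1, 36  → R1 = 36
  PUSH R5  → stack: [49]
  PUSH R1  → stack: [49, 36]
  PUSH R3  → stack: [49, 36, 59]
  POP R4  → R4 = 59, stack: [49, 36]
  POP R5  → R5 = 36, stack: [49]
Final: R5 = 36

36


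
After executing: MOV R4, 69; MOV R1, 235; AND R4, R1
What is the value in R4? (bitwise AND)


Register state trace:
  MOV R4, 69  → R4 = 69 (0b01000101)
  MOV R1, 235  → R1 = 235 (0b11101011)
  AND R4, R1  → R4 = 69 AND 235 = 65 (0b01000001)
Final: R4 = 65

65


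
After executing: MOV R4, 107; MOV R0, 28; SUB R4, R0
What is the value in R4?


Register state trace:
  MOV R4, 107  → R4 = 107
  MOV R0, 28  → R0 = 28
  SUB R4, R0  → R4 = 107 - 28 = 79
Final: R4 = 79

79


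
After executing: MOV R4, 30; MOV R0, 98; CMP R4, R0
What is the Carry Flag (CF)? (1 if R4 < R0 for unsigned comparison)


Register state trace:
  MOV R4, 30  → R4 = 30
  MOV R0, 98  → R0 = 98
  CMP R4, R0  → unsigned 30 - 98: borrow occurs
  30 < 98, so CF = 1
CF = 1

1


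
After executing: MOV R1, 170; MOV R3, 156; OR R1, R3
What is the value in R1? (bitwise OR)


Register state trace:
  MOV R1, 170  → R1 = 170 (0b10101010)
  MOV R3, 156  → R3 = 156 (0b10011100)
  OR R1, R3   → R1 = 170 OR 156 = 190 (0b10111110)
Final: R1 = 190

190


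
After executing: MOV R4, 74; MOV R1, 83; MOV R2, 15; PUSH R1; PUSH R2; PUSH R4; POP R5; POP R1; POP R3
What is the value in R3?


Stack trace (top is rightmost):
  MOV R4, 74  → R4 = 74
  MOV R1, 83  → R1 = 83
  MOV R2, 15  → R2 = 15
  PUSH R1  → stack: [83]
  PUSH R2  → stack: [83, 15]
  PUSH R4  → stack: [83, 15, 74]
  POP R5  → R5 = 74, stack: [83, 15]
  POP R1  → R1 = 15, stack: [83]
  POP R3  → R3 = 83, stack: []
Final: R3 = 83

83


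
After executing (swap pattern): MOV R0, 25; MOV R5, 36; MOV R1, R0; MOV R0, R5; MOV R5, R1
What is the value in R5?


Register state trace (swap pattern):
  MOV R0, 25  → R0 = 25
  MOV R5, 36  → R5 = 36
  MOV R1, R0  → R1 = 25  (save R0)
  MOV R0, R5  → R0 = 36  (R0 gets R5's value)
  MOV R5, R1  → R5 = 25  (R5 gets saved value)
Final: R5 = 25

25


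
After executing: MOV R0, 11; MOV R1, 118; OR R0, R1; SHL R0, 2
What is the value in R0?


Register state trace:
  MOV R0, 11  → R0 = 11 (0b00001011)
  MOV R1, 118  → R1 = 118 (0b01110110)
  OR R0, R1  → R0 = 11 OR 118 = 127 (0b01111111)
  SHL R0, 2  → R0 = 127 << 2 = 508
Final: R0 = 508

508


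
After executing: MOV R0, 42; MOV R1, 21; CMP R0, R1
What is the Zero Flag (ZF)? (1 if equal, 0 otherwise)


Register state trace:
  MOV R0, 42  → R0 = 42
  MOV R1, 21  → R1 = 21
  CMP R0, R1  → computes 42 - 21 = 21
  Result is nonzero, so values are not equal
ZF = 0

0


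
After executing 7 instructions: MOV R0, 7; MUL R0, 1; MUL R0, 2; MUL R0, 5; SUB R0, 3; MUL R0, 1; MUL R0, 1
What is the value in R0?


Register state trace:
  MOV R0, 7  → R0 = 7
  MUL R0, 1  → R0 = 7 * 1 = 7
  MUL R0, 2  → R0 = 7 * 2 = 14
  MUL R0, 5  → R0 = 14 * 5 = 70
  SUB R0, 3  → R0 = 70 - 3 = 67
  MUL R0, 1  → R0 = 67 * 1 = 67
  MUL R0, 1  → R0 = 67 * 1 = 67
Final: R0 = 67

67


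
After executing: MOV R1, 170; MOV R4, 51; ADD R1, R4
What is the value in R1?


Register state trace:
  MOV R1, 170  → R1 = 170
  MOV R4, 51  → R4 = 51
  ADD R1, R4  → R1 = 170 + 51 = 221
Final: R1 = 221

221


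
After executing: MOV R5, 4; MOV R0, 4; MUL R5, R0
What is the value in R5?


Register state trace:
  MOV R5, 4  → R5 = 4
  MOV R0, 4  → R0 = 4
  MUL R5, R0  → R5 = 4 * 4 = 16
Final: R5 = 16

16


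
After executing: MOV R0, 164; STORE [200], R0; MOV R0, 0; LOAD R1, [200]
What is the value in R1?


Register and memory trace:
  MOV R0, 164  → R0 = 164
  STORE [200], R0  → mem[200] = 164
  MOV R0, 0  → R0 = 0
  LOAD R1, [200]  → R1 = mem[200] = 164
Final: R1 = 164

164


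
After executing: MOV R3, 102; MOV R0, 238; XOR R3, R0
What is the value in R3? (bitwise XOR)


Register state trace:
  MOV R3, 102  → R3 = 102 (0b01100110)
  MOV R0, 238  → R0 = 238 (0b11101110)
  XOR R3, R0  → R3 = 102 XOR 238 = 136 (0b10001000)
Final: R3 = 136

136


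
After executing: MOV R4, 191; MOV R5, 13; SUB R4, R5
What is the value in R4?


Register state trace:
  MOV R4, 191  → R4 = 191
  MOV R5, 13  → R5 = 13
  SUB R4, R5  → R4 = 191 - 13 = 178
Final: R4 = 178

178


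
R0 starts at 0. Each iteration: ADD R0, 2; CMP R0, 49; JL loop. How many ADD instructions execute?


Loop trace (R0 starts at 0, target 49, step 2):
  ADD #1: R0 = 0 + 2 = 2  → 2 < 49, loop
  ADD #2: R0 = 2 + 2 = 4  → 4 < 49, loop
  ADD #3: R0 = 4 + 2 = 6  → 6 < 49, loop
  ADD #4: R0 = 6 + 2 = 8  → 8 < 49, loop
  ADD #5: R0 = 8 + 2 = 10  → 10 < 49, loop
  ADD #6: R0 = 10 + 2 = 12  → 12 < 49, loop
  ADD #7: R0 = 12 + 2 = 14  → 14 < 49, loop
  ADD #8: R0 = 14 + 2 = 16  → 16 < 49, loop
  ADD #9: R0 = 16 + 2 = 18  → 18 < 49, loop
  ADD #10: R0 = 18 + 2 = 20  → 20 < 49, loop
  ADD #11: R0 = 20 + 2 = 22  → 22 < 49, loop
  ADD #12: R0 = 22 + 2 = 24  → 24 < 49, loop
  ADD #13: R0 = 24 + 2 = 26  → 26 < 49, loop
  ADD #14: R0 = 26 + 2 = 28  → 28 < 49, loop
  ADD #15: R0 = 28 + 2 = 30  → 30 < 49, loop
  ADD #16: R0 = 30 + 2 = 32  → 32 < 49, loop
  ADD #17: R0 = 32 + 2 = 34  → 34 < 49, loop
  ADD #18: R0 = 34 + 2 = 36  → 36 < 49, loop
  ADD #19: R0 = 36 + 2 = 38  → 38 < 49, loop
  ADD #20: R0 = 38 + 2 = 40  → 40 < 49, loop
  ADD #21: R0 = 40 + 2 = 42  → 42 < 49, loop
  ADD #22: R0 = 42 + 2 = 44  → 44 < 49, loop
  ADD #23: R0 = 44 + 2 = 46  → 46 < 49, loop
  ADD #24: R0 = 46 + 2 = 48  → 48 < 49, loop
  ADD #25: R0 = 48 + 2 = 50  → 50 >= 49, exit
Total ADD instructions: 25

25


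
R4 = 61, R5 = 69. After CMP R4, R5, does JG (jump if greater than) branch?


Trace:
  R4 = 61, R5 = 69
  CMP R4, R5  → compares 61 vs 69
  JG checks: is 61 greater than 69?
  61 < 69, so condition is false
Branch taken: No

No


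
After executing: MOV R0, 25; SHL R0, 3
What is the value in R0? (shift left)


Register state trace:
  MOV R0, 25  → R0 = 25
  SHL R0, 3  → R0 = 25 << 3 = 25 * 2^3 = 200
Final: R0 = 200

200


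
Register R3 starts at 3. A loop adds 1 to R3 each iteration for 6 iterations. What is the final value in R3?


Starting value: R3 = 3
  Iter 1: R3 = 3 + 1 = 4
  Iter 2: R3 = 4 + 1 = 5
  Iter 3: R3 = 5 + 1 = 6
  Iter 4: R3 = 6 + 1 = 7
  Iter 5: R3 = 7 + 1 = 8
  Iter 6: R3 = 8 + 1 = 9
Final: R3 = 9

9


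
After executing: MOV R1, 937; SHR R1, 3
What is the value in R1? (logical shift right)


Register state trace:
  MOV R1, 937  → R1 = 937
  SHR R1, 3  → R1 = 937 >> 3 = 937 // 2^3 = 117
Final: R1 = 117

117


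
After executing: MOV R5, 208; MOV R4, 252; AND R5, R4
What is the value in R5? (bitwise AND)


Register state trace:
  MOV R5, 208  → R5 = 208 (0b11010000)
  MOV R4, 252  → R4 = 252 (0b11111100)
  AND R5, R4  → R5 = 208 AND 252 = 208 (0b11010000)
Final: R5 = 208

208


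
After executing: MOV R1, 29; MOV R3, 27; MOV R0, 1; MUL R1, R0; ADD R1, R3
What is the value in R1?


Register state trace:
  MOV R1, 29  → R1 = 29
  MOV R3, 27  → R3 = 27
  MOV R0, 1  → R0 = 1
  MUL R1, R0  → R1 = 29 * 1 = 29
  ADD R1, R3  → R1 = 29 + 27 = 56
Final: R1 = 56

56


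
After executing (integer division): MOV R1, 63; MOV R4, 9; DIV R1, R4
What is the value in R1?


Register state trace:
  MOV R1, 63  → R1 = 63
  MOV R4, 9  → R4 = 9
  DIV R1, R4  → R1 = 63 // 9 = 7
Final: R1 = 7

7


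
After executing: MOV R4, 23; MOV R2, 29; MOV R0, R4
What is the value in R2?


Register state trace:
  MOV R4, 23  → R4 = 23
  MOV R2, 29  → R2 = 29
  MOV R0, R4  → R0 = 23
Final: R2 = 29

29


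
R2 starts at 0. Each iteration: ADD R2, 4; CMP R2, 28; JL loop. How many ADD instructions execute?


Loop trace (R2 starts at 0, target 28, step 4):
  ADD #1: R2 = 0 + 4 = 4  → 4 < 28, loop
  ADD #2: R2 = 4 + 4 = 8  → 8 < 28, loop
  ADD #3: R2 = 8 + 4 = 12  → 12 < 28, loop
  ADD #4: R2 = 12 + 4 = 16  → 16 < 28, loop
  ADD #5: R2 = 16 + 4 = 20  → 20 < 28, loop
  ADD #6: R2 = 20 + 4 = 24  → 24 < 28, loop
  ADD #7: R2 = 24 + 4 = 28  → 28 >= 28, exit
Total ADD instructions: 7

7


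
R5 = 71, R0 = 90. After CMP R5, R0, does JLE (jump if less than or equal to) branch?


Trace:
  R5 = 71, R0 = 90
  CMP R5, R0  → compares 71 vs 90
  JLE checks: is 71 less than or equal to 90?
  71 < 90, so condition is true
Branch taken: Yes

Yes


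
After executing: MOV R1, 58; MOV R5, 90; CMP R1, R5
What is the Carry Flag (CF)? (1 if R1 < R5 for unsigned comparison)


Register state trace:
  MOV R1, 58  → R1 = 58
  MOV R5, 90  → R5 = 90
  CMP R1, R5  → unsigned 58 - 90: borrow occurs
  58 < 90, so CF = 1
CF = 1

1


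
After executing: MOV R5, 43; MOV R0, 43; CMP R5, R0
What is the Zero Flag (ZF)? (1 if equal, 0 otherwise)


Register state trace:
  MOV R5, 43  → R5 = 43
  MOV R0, 43  → R0 = 43
  CMP R5, R0  → computes 43 - 43 = 0
  Result is zero, so values are equal
ZF = 1

1


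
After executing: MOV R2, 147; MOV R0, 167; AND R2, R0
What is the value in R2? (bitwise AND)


Register state trace:
  MOV R2, 147  → R2 = 147 (0b10010011)
  MOV R0, 167  → R0 = 167 (0b10100111)
  AND R2, R0  → R2 = 147 AND 167 = 131 (0b10000011)
Final: R2 = 131

131


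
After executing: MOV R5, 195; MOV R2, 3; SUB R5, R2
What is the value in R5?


Register state trace:
  MOV R5, 195  → R5 = 195
  MOV R2, 3  → R2 = 3
  SUB R5, R2  → R5 = 195 - 3 = 192
Final: R5 = 192

192


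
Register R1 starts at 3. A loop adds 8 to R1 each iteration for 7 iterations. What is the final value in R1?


Starting value: R1 = 3
  Iter 1: R1 = 3 + 8 = 11
  Iter 2: R1 = 11 + 8 = 19
  Iter 3: R1 = 19 + 8 = 27
  Iter 4: R1 = 27 + 8 = 35
  Iter 5: R1 = 35 + 8 = 43
  Iter 6: R1 = 43 + 8 = 51
  Iter 7: R1 = 51 + 8 = 59
Final: R1 = 59

59


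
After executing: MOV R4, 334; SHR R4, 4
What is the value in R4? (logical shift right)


Register state trace:
  MOV R4, 334  → R4 = 334
  SHR R4, 4  → R4 = 334 >> 4 = 334 // 2^4 = 20
Final: R4 = 20

20


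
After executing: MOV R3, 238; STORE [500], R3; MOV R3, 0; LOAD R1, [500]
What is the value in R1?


Register and memory trace:
  MOV R3, 238  → R3 = 238
  STORE [500], R3  → mem[500] = 238
  MOV R3, 0  → R3 = 0
  LOAD R1, [500]  → R1 = mem[500] = 238
Final: R1 = 238

238


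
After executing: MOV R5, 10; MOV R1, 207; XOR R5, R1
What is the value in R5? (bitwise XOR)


Register state trace:
  MOV R5, 10  → R5 = 10 (0b00001010)
  MOV R1, 207  → R1 = 207 (0b11001111)
  XOR R5, R1  → R5 = 10 XOR 207 = 197 (0b11000101)
Final: R5 = 197

197
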